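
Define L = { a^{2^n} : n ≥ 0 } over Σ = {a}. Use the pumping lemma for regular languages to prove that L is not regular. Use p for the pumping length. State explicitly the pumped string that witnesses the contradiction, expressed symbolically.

a^{2^p+k}

Toward a contradiction, assume L is regular with pumping length p.
Take w = a^{2^p} ∈ L with |w| = 2^p ≥ p.
Write w = xyz as guaranteed by the lemma, with |xy| ≤ p and y is nonempty.
Then y = a^k for some k with 1 ≤ k ≤ p.
Pump with i = 2: xy^2z = a^{2^p+k}. Since 1 ≤ k ≤ p < 2^p, we have 2^p < 2^p+k < 2^{p+1}, so 2^p+k is not a power of 2. So xy^2z ∉ L.
Contradiction. Therefore L is not regular.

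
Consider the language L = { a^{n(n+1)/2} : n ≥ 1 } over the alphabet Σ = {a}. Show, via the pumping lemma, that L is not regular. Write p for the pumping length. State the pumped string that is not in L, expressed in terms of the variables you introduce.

Suppose for contradiction that L is regular, and let p be the pumping length.
Take w = a^{p(p+1)/2} ∈ L with |w| = p(p+1)/2 ≥ p.
The pumping lemma gives a decomposition w = xyz where |xy| ≤ p and y is nonempty.
Then y = a^k for some k with 1 ≤ k ≤ p.
Pump with i = 2: xy^2z = a^{p(p+1)/2+k}. Since 1 ≤ k ≤ p, p(p+1)/2 < p(p+1)/2+k ≤ p(p+1)/2+p < (p+1)(p+2)/2, so p(p+1)/2+k is strictly between consecutive triangular numbers. So xy^2z ∉ L.
This is a contradiction; hence L is not regular.

a^{p(p+1)/2+k}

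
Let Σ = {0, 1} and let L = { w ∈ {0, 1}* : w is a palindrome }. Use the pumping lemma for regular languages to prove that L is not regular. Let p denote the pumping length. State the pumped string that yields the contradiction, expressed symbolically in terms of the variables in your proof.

Assume L is regular; let p be its pumping constant.
Take w = 0^p 1 0^p, a palindrome of length 2p+1 ≥ p.
By the pumping lemma, w = xyz with |xy| ≤ p and y is nonempty.
Since the first p symbols of w are all 0's and |xy| ≤ p, y lies entirely in the leading 0-block: y = 0^k for some k with 1 ≤ k ≤ p.
Pump with i = 2: xy^2z = 0^{p+k} 1 0^p. Its reverse is 0^p 1 0^{p+k}, which differs from xy^2z since k ≥ 1. So xy^2z is not a palindrome and xy^2z ∉ L.
This contradicts the pumping lemma, so L is not regular.

0^{p+k} 1 0^p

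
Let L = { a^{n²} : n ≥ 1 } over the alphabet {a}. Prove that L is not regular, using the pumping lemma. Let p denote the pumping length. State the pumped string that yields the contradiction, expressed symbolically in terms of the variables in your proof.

Assume L is regular. Let p be the pumping length given by the pumping lemma.
Take w = a^{p²} ∈ L with |w| = p² ≥ p.
Write w = xyz as guaranteed by the lemma, with |xy| ≤ p and |y| ≥ 1.
Then y = a^k for some k with 1 ≤ k ≤ p.
Pump with i = 2: xy^2z = a^{p²+k}. Since 1 ≤ k ≤ p, p² < p²+k ≤ p²+p < (p+1)², so p²+k lies strictly between consecutive squares and is not a perfect square. So xy^2z ∉ L.
Contradiction. Therefore L is not regular.

a^{p²+k}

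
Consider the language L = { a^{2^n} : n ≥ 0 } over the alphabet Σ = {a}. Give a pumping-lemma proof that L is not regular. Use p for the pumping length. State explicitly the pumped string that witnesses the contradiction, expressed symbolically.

a^{2^p+k}

Assume L is regular. Let p be the pumping length given by the pumping lemma.
Take w = a^{2^p} ∈ L with |w| = 2^p ≥ p.
The pumping lemma gives a decomposition w = xyz where |xy| ≤ p and y is nonempty.
Then y = a^k for some k with 1 ≤ k ≤ p.
Pump with i = 2: xy^2z = a^{2^p+k}. Since 1 ≤ k ≤ p < 2^p, we have 2^p < 2^p+k < 2^{p+1}, so 2^p+k is not a power of 2. So xy^2z ∉ L.
This contradicts the pumping lemma, so L is not regular.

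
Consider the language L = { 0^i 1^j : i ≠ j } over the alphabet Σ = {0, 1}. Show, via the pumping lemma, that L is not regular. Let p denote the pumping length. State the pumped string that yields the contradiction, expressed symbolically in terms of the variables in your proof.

Assume L is regular; let p be its pumping constant.
Choose w = 0^p 1^{p+p!}. Since p ≠ p+p!, w ∈ L; and |w| ≥ p.
Write w = xyz as guaranteed by the lemma, with |xy| ≤ p and |y| > 0.
The first p characters of w are 0's, so xy (and hence y) consists only of 0's. Write y = 0^k, 1 ≤ k ≤ p.
Since 1 ≤ k ≤ p, k divides p!; set t = 1 + p!/k. Then xy^t z has p + (p!/k)·k = p + p! copies of 0. Now the 0-count equals the 1-count, so i ≠ j fails. So xy^t z = 0^{p+p!} 1^{p+p!} ∉ L.
This is a contradiction; hence L is not regular.

0^{p+p!} 1^{p+p!}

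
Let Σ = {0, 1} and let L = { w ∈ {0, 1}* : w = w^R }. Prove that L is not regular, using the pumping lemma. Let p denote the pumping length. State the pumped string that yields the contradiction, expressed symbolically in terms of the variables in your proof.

0^{p+k} 1 0^p

Assume L is regular. Let p be the pumping length given by the pumping lemma.
Take w = 0^p 1 0^p, a palindrome of length 2p+1 ≥ p.
By the pumping lemma, w = xyz with |xy| ≤ p and |y| ≥ 1.
Since the first p symbols of w are all 0's and |xy| ≤ p, y lies entirely in the leading 0-block: y = 0^k for some k with 1 ≤ k ≤ p.
Pump with i = 2: xy^2z = 0^{p+k} 1 0^p. Its reverse is 0^p 1 0^{p+k}, which differs from xy^2z since k ≥ 1. So xy^2z is not a palindrome and xy^2z ∉ L.
This contradicts the pumping lemma, so L is not regular.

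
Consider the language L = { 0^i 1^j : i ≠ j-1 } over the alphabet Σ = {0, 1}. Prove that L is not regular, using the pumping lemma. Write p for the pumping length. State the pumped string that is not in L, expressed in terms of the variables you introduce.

0^{p+p!} 1^{p+p!+1}

Toward a contradiction, assume L is regular with pumping length p.
Choose w = 0^p 1^{p+p!+1}. Since p ≠ (p+p!+1)-1 = p+p!, w ∈ L; and |w| ≥ p.
Write w = xyz as guaranteed by the lemma, with |xy| ≤ p and |y| ≥ 1.
Because |xy| ≤ p and w begins with p copies of 0, we have y = 0^k with 1 ≤ k ≤ p.
Since 1 ≤ k ≤ p, k divides p!; set t = 1 + p!/k. Then xy^t z has p + (p!/k)·k = p + p! copies of 0. Now the 0-count is p+p! and (1-count)-1 = (p+p!+1)-1 = p+p!, so i ≠ j-1 fails. So xy^t z = 0^{p+p!} 1^{p+p!+1} ∉ L.
This is a contradiction; hence L is not regular.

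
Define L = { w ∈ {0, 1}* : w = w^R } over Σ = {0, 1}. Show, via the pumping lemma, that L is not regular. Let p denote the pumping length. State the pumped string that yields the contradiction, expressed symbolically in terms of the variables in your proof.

Assume L is regular. Let p be the pumping length given by the pumping lemma.
Take w = 0^p 1 0^p, a palindrome of length 2p+1 ≥ p.
Write w = xyz as guaranteed by the lemma, with |xy| ≤ p and |y| > 0.
Since the first p symbols of w are all 0's and |xy| ≤ p, y lies entirely in the leading 0-block: y = 0^k for some k with 1 ≤ k ≤ p.
Pump with i = 2: xy^2z = 0^{p+k} 1 0^p. Its reverse is 0^p 1 0^{p+k}, which differs from xy^2z since k ≥ 1. So xy^2z is not a palindrome and xy^2z ∉ L.
This is a contradiction; hence L is not regular.

0^{p+k} 1 0^p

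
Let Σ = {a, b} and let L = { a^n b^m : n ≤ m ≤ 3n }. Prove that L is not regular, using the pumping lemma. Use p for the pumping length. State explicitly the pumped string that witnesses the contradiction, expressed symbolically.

Toward a contradiction, assume L is regular with pumping length p.
Take w = a^p b^p ∈ L (since p ≤ p ≤ 3p), with |w| = 2p ≥ p.
By the pumping lemma, w = xyz with |xy| ≤ p and |y| > 0.
The first p characters of w are a's, so xy (and hence y) consists only of a's. Write y = a^k, 1 ≤ k ≤ p.
Pump with i = 2: xy^2z = a^{p+k} b^p. Now n = p+k > p = m, so the condition n ≤ m fails. Thus xy^2z ∉ L.
Contradiction. Therefore L is not regular.

a^{p+k} b^p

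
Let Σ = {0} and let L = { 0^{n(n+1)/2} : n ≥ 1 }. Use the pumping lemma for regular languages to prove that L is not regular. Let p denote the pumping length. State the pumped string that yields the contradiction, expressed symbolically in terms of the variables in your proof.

Assume L is regular; let p be its pumping constant.
Take w = 0^{p(p+1)/2} ∈ L with |w| = p(p+1)/2 ≥ p.
By the pumping lemma, w = xyz with |xy| ≤ p and |y| ≥ 1.
Then y = 0^k for some k with 1 ≤ k ≤ p.
Pump with i = 2: xy^2z = 0^{p(p+1)/2+k}. Since 1 ≤ k ≤ p, p(p+1)/2 < p(p+1)/2+k ≤ p(p+1)/2+p < (p+1)(p+2)/2, so p(p+1)/2+k is strictly between consecutive triangular numbers. So xy^2z ∉ L.
This is a contradiction; hence L is not regular.

0^{p(p+1)/2+k}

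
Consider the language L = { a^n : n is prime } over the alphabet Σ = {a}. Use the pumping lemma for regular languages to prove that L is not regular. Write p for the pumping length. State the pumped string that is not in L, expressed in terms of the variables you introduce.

Assume L is regular. Let p be the pumping length given by the pumping lemma.
Let q be a prime with q ≥ p+2 (infinitely many primes exist), and take w = a^q ∈ L with |w| = q ≥ p.
Write w = xyz as guaranteed by the lemma, with |xy| ≤ p and |y| > 0.
Then y = a^k for some k with 1 ≤ k ≤ p.
Since 1 ≤ k ≤ p, |xz| = q-k. Pump with i = q+1: |xy^{q+1}z| = (q-k)+(q+1)k = q+qk = q(1+k), which is composite (both factors ≥ 2). So xy^{q+1}z = a^{q(1+k)} ∉ L.
Contradiction. Therefore L is not regular.

a^{q(1+k)}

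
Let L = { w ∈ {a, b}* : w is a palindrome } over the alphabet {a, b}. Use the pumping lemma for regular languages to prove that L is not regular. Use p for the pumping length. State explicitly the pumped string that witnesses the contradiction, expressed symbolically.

Assume L is regular; let p be its pumping constant.
Take w = a^p b a^p, a palindrome of length 2p+1 ≥ p.
By the pumping lemma, w = xyz with |xy| ≤ p and y is nonempty.
The first p characters of w are a's, so xy (and hence y) consists only of a's. Write y = a^k, 1 ≤ k ≤ p.
Pump with i = 2: xy^2z = a^{p+k} b a^p. Its reverse is a^p b a^{p+k}, which differs from xy^2z since k ≥ 1. So xy^2z is not a palindrome and xy^2z ∉ L.
This is a contradiction; hence L is not regular.

a^{p+k} b a^p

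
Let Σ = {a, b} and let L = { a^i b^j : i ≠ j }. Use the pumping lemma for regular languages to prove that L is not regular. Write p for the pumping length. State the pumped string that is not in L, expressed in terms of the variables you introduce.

Assume L is regular; let p be its pumping constant.
Choose w = a^p b^{p+p!}. Since p ≠ p+p!, w ∈ L; and |w| ≥ p.
The pumping lemma gives a decomposition w = xyz where |xy| ≤ p and |y| ≥ 1.
Because |xy| ≤ p and w begins with p copies of a, we have y = a^k with 1 ≤ k ≤ p.
Since 1 ≤ k ≤ p, k divides p!; set t = 1 + p!/k. Then xy^t z has p + (p!/k)·k = p + p! copies of a. Now the a-count equals the b-count, so i ≠ j fails. So xy^t z = a^{p+p!} b^{p+p!} ∉ L.
Contradiction. Therefore L is not regular.

a^{p+p!} b^{p+p!}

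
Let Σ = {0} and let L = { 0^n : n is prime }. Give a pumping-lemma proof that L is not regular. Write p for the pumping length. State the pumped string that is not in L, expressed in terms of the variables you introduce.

0^{q(1+k)}

Toward a contradiction, assume L is regular with pumping length p.
Let q be a prime with q ≥ p+2 (infinitely many primes exist), and take w = 0^q ∈ L with |w| = q ≥ p.
Write w = xyz as guaranteed by the lemma, with |xy| ≤ p and |y| > 0.
Then y = 0^k for some k with 1 ≤ k ≤ p.
Since 1 ≤ k ≤ p, |xz| = q-k. Pump with i = q+1: |xy^{q+1}z| = (q-k)+(q+1)k = q+qk = q(1+k), which is composite (both factors ≥ 2). So xy^{q+1}z = 0^{q(1+k)} ∉ L.
This contradicts the pumping lemma, so L is not regular.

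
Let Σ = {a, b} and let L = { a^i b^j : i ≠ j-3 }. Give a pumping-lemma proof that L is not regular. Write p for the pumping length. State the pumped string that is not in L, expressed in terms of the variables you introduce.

a^{p+p!} b^{p+p!+3}

Suppose for contradiction that L is regular, and let p be the pumping length.
Choose w = a^p b^{p+p!+3}. Since p ≠ (p+p!+3)-3 = p+p!, w ∈ L; and |w| ≥ p.
Write w = xyz as guaranteed by the lemma, with |xy| ≤ p and |y| > 0.
The first p characters of w are a's, so xy (and hence y) consists only of a's. Write y = a^k, 1 ≤ k ≤ p.
Since 1 ≤ k ≤ p, k divides p!; set t = 1 + p!/k. Then xy^t z has p + (p!/k)·k = p + p! copies of a. Now the a-count is p+p! and (b-count)-3 = (p+p!+3)-3 = p+p!, so i ≠ j-3 fails. So xy^t z = a^{p+p!} b^{p+p!+3} ∉ L.
This contradicts the pumping lemma, so L is not regular.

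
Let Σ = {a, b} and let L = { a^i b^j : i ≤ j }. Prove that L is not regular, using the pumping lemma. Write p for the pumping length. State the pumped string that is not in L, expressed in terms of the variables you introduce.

Suppose for contradiction that L is regular, and let p be the pumping length.
Choose w = a^p b^p ∈ L, with |w| = 2p ≥ p.
By the pumping lemma, w = xyz with |xy| ≤ p and y is nonempty.
Because |xy| ≤ p and w begins with p copies of a, we have y = a^k with 1 ≤ k ≤ p.
Consider xy^2z = a^{p+k} b^p. Since k ≥ 1, the a-count p+k exceeds the b-count p, so i ≤ j fails; thus xy^2z ∉ L.
Contradiction. Therefore L is not regular.

a^{p+k} b^p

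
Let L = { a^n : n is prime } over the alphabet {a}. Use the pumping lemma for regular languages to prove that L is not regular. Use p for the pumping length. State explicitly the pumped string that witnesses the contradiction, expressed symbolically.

Assume L is regular; let p be its pumping constant.
Let q be a prime with q ≥ p+2 (infinitely many primes exist), and take w = a^q ∈ L with |w| = q ≥ p.
The pumping lemma gives a decomposition w = xyz where |xy| ≤ p and |y| > 0.
Then y = a^k for some k with 1 ≤ k ≤ p.
Since 1 ≤ k ≤ p, |xz| = q-k. Pump with i = q+1: |xy^{q+1}z| = (q-k)+(q+1)k = q+qk = q(1+k), which is composite (both factors ≥ 2). So xy^{q+1}z = a^{q(1+k)} ∉ L.
Contradiction. Therefore L is not regular.

a^{q(1+k)}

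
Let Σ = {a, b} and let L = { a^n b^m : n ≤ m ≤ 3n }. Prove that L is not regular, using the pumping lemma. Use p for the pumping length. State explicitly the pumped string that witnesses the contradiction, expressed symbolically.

a^{p+k} b^p

Toward a contradiction, assume L is regular with pumping length p.
Take w = a^p b^p ∈ L (since p ≤ p ≤ 3p), with |w| = 2p ≥ p.
Write w = xyz as guaranteed by the lemma, with |xy| ≤ p and y is nonempty.
Because |xy| ≤ p and w begins with p copies of a, we have y = a^k with 1 ≤ k ≤ p.
Pump with i = 2: xy^2z = a^{p+k} b^p. Now n = p+k > p = m, so the condition n ≤ m fails. Thus xy^2z ∉ L.
This is a contradiction; hence L is not regular.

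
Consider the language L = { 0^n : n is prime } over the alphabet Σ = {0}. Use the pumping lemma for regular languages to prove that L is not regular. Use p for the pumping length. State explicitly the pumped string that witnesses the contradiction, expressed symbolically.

Assume L is regular. Let p be the pumping length given by the pumping lemma.
Let q be a prime with q ≥ p+2 (infinitely many primes exist), and take w = 0^q ∈ L with |w| = q ≥ p.
The pumping lemma gives a decomposition w = xyz where |xy| ≤ p and |y| > 0.
Then y = 0^k for some k with 1 ≤ k ≤ p.
Since 1 ≤ k ≤ p, |xz| = q-k. Pump with i = q+1: |xy^{q+1}z| = (q-k)+(q+1)k = q+qk = q(1+k), which is composite (both factors ≥ 2). So xy^{q+1}z = 0^{q(1+k)} ∉ L.
This is a contradiction; hence L is not regular.

0^{q(1+k)}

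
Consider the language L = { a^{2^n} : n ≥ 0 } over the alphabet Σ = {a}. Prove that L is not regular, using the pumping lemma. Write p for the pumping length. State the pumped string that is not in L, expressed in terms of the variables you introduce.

a^{2^p+k}

Suppose for contradiction that L is regular, and let p be the pumping length.
Take w = a^{2^p} ∈ L with |w| = 2^p ≥ p.
By the pumping lemma, w = xyz with |xy| ≤ p and |y| > 0.
Then y = a^k for some k with 1 ≤ k ≤ p.
Pump with i = 2: xy^2z = a^{2^p+k}. Since 1 ≤ k ≤ p < 2^p, we have 2^p < 2^p+k < 2^{p+1}, so 2^p+k is not a power of 2. So xy^2z ∉ L.
Contradiction. Therefore L is not regular.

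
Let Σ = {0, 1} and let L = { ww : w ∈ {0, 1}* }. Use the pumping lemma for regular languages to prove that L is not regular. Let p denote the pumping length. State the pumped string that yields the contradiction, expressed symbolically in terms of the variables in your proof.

0^{p+k} 1^p 0^p 1^p

Assume L is regular. Let p be the pumping length given by the pumping lemma.
Take w = 0^p 1^p 0^p 1^p = uu where u = 0^p1^p; then w ∈ L and |w| = 4p ≥ p.
By the pumping lemma, w = xyz with |xy| ≤ p and |y| > 0.
Since the first p symbols of w are all 0's and |xy| ≤ p, y lies entirely in the leading 0-block: y = 0^k for some k with 1 ≤ k ≤ p.
Pump with i = 2: xy^2z = 0^{p+k} 1^p 0^p 1^p, of length 4p+k. Suppose this equals vv. The string starts with 0 and ends with 1, so v does too; thus the boundary between the two copies of v is a 1→0 transition. There is exactly one such transition, at position 2p+k, so |v| = 2p+k and |vv| = 4p+2k ≠ 4p+k since k ≥ 1. So xy^2z ∉ L.
Contradiction. Therefore L is not regular.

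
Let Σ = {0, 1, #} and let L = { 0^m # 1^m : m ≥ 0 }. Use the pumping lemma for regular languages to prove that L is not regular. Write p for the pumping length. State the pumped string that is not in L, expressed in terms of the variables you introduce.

0^{p+k} # 1^p

Suppose for contradiction that L is regular, and let p be the pumping length.
Take w = 0^p # 1^p ∈ L with |w| = 2p+1 ≥ p.
The pumping lemma gives a decomposition w = xyz where |xy| ≤ p and |y| > 0.
Because |xy| ≤ p and w begins with p copies of 0, we have y = 0^k with 1 ≤ k ≤ p.
Pump with i = 2: xy^2z = 0^{p+k} # 1^p, which would require p+k = p. But k ≥ 1, so xy^2z ∉ L.
This contradicts the pumping lemma, so L is not regular.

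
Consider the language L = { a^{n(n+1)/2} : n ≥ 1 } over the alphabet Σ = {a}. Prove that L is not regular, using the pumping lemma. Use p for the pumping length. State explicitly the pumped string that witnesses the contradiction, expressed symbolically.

a^{p(p+1)/2+k}

Assume L is regular. Let p be the pumping length given by the pumping lemma.
Take w = a^{p(p+1)/2} ∈ L with |w| = p(p+1)/2 ≥ p.
The pumping lemma gives a decomposition w = xyz where |xy| ≤ p and |y| ≥ 1.
Then y = a^k for some k with 1 ≤ k ≤ p.
Pump with i = 2: xy^2z = a^{p(p+1)/2+k}. Since 1 ≤ k ≤ p, p(p+1)/2 < p(p+1)/2+k ≤ p(p+1)/2+p < (p+1)(p+2)/2, so p(p+1)/2+k is strictly between consecutive triangular numbers. So xy^2z ∉ L.
This is a contradiction; hence L is not regular.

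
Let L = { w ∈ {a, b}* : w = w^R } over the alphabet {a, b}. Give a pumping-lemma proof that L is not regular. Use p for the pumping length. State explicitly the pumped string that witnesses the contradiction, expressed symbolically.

Toward a contradiction, assume L is regular with pumping length p.
Take w = a^p b a^p, a palindrome of length 2p+1 ≥ p.
Write w = xyz as guaranteed by the lemma, with |xy| ≤ p and y is nonempty.
The first p characters of w are a's, so xy (and hence y) consists only of a's. Write y = a^k, 1 ≤ k ≤ p.
Pump with i = 2: xy^2z = a^{p+k} b a^p. Its reverse is a^p b a^{p+k}, which differs from xy^2z since k ≥ 1. So xy^2z is not a palindrome and xy^2z ∉ L.
Contradiction. Therefore L is not regular.

a^{p+k} b a^p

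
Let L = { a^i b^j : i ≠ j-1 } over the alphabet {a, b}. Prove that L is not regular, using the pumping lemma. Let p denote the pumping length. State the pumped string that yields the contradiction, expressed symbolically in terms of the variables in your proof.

Toward a contradiction, assume L is regular with pumping length p.
Choose w = a^p b^{p+p!+1}. Since p ≠ (p+p!+1)-1 = p+p!, w ∈ L; and |w| ≥ p.
Write w = xyz as guaranteed by the lemma, with |xy| ≤ p and |y| ≥ 1.
Since the first p symbols of w are all a's and |xy| ≤ p, y lies entirely in the leading a-block: y = a^k for some k with 1 ≤ k ≤ p.
Since 1 ≤ k ≤ p, k divides p!; set t = 1 + p!/k. Then xy^t z has p + (p!/k)·k = p + p! copies of a. Now the a-count is p+p! and (b-count)-1 = (p+p!+1)-1 = p+p!, so i ≠ j-1 fails. So xy^t z = a^{p+p!} b^{p+p!+1} ∉ L.
This contradicts the pumping lemma, so L is not regular.

a^{p+p!} b^{p+p!+1}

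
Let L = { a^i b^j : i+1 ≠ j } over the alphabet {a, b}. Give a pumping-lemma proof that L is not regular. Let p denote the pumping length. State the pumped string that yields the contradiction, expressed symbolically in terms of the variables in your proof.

a^{p+p!} b^{p+p!+1}

Assume L is regular. Let p be the pumping length given by the pumping lemma.
Choose w = a^p b^{p+p!+1}. Since p ≠ (p+p!+1)-1 = p+p!, w ∈ L; and |w| ≥ p.
The pumping lemma gives a decomposition w = xyz where |xy| ≤ p and |y| > 0.
Since the first p symbols of w are all a's and |xy| ≤ p, y lies entirely in the leading a-block: y = a^k for some k with 1 ≤ k ≤ p.
Since 1 ≤ k ≤ p, k divides p!; set t = 1 + p!/k. Then xy^t z has p + (p!/k)·k = p + p! copies of a. Now the a-count is p+p! and (b-count)-1 = (p+p!+1)-1 = p+p!, so i+1 ≠ j fails. So xy^t z = a^{p+p!} b^{p+p!+1} ∉ L.
Contradiction. Therefore L is not regular.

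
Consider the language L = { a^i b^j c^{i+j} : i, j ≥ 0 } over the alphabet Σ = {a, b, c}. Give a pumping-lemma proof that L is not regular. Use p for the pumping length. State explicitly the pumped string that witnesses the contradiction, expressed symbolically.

a^{p+k} b^p c^{2p}

Toward a contradiction, assume L is regular with pumping length p.
Take w = a^p b^p c^{2p} ∈ L (with i=j=p, i+j=2p), |w| = 4p ≥ p.
Write w = xyz as guaranteed by the lemma, with |xy| ≤ p and |y| ≥ 1.
Since the first p symbols of w are all a's and |xy| ≤ p, y lies entirely in the leading a-block: y = a^k for some k with 1 ≤ k ≤ p.
Consider xy^2z = a^{p+k} b^p c^{2p}. Now the a- and b-counts sum to 2p+k, but the c-count is 2p ≠ 2p+k. So xy^2z ∉ L.
This contradicts the pumping lemma, so L is not regular.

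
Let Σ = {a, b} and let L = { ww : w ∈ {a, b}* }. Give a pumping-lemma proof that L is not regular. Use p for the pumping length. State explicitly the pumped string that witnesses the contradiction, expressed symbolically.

a^{p+k} b^p a^p b^p

Assume L is regular; let p be its pumping constant.
Take w = a^p b^p a^p b^p = uu where u = a^pb^p; then w ∈ L and |w| = 4p ≥ p.
Write w = xyz as guaranteed by the lemma, with |xy| ≤ p and y is nonempty.
The first p characters of w are a's, so xy (and hence y) consists only of a's. Write y = a^k, 1 ≤ k ≤ p.
Pump with i = 2: xy^2z = a^{p+k} b^p a^p b^p, of length 4p+k. Suppose this equals vv. The string starts with a and ends with b, so v does too; thus the boundary between the two copies of v is a b→a transition. There is exactly one such transition, at position 2p+k, so |v| = 2p+k and |vv| = 4p+2k ≠ 4p+k since k ≥ 1. So xy^2z ∉ L.
Contradiction. Therefore L is not regular.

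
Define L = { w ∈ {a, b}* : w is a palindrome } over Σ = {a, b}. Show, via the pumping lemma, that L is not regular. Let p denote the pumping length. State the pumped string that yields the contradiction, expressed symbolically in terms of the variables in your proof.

a^{p+k} b a^p

Assume L is regular; let p be its pumping constant.
Take w = a^p b a^p, a palindrome of length 2p+1 ≥ p.
By the pumping lemma, w = xyz with |xy| ≤ p and |y| > 0.
Because |xy| ≤ p and w begins with p copies of a, we have y = a^k with 1 ≤ k ≤ p.
Pump with i = 2: xy^2z = a^{p+k} b a^p. Its reverse is a^p b a^{p+k}, which differs from xy^2z since k ≥ 1. So xy^2z is not a palindrome and xy^2z ∉ L.
This contradicts the pumping lemma, so L is not regular.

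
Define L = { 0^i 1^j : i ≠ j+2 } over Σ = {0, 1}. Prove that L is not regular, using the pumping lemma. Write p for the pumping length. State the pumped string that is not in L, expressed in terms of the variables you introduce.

0^{p+p!} 1^{p+p!-2}

Suppose for contradiction that L is regular, and let p be the pumping length.
Choose w = 0^p 1^{p+p!-2}. Since p ≠ (p+p!-2)+2 = p+p!, w ∈ L; and |w| ≥ p.
Write w = xyz as guaranteed by the lemma, with |xy| ≤ p and |y| > 0.
Because |xy| ≤ p and w begins with p copies of 0, we have y = 0^k with 1 ≤ k ≤ p.
Since 1 ≤ k ≤ p, k divides p!; set t = 1 + p!/k. Then xy^t z has p + (p!/k)·k = p + p! copies of 0. Now the 0-count is p+p! and (1-count)+2 = (p+p!-2)+2 = p+p!, so i ≠ j+2 fails. So xy^t z = 0^{p+p!} 1^{p+p!-2} ∉ L.
This is a contradiction; hence L is not regular.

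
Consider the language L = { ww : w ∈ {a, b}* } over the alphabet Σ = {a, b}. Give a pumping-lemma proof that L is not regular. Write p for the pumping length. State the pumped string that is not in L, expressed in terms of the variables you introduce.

Toward a contradiction, assume L is regular with pumping length p.
Take w = a^p b^p a^p b^p = uu where u = a^pb^p; then w ∈ L and |w| = 4p ≥ p.
By the pumping lemma, w = xyz with |xy| ≤ p and |y| > 0.
Because |xy| ≤ p and w begins with p copies of a, we have y = a^k with 1 ≤ k ≤ p.
Pump with i = 2: xy^2z = a^{p+k} b^p a^p b^p, of length 4p+k. Suppose this equals vv. The string starts with a and ends with b, so v does too; thus the boundary between the two copies of v is a b→a transition. There is exactly one such transition, at position 2p+k, so |v| = 2p+k and |vv| = 4p+2k ≠ 4p+k since k ≥ 1. So xy^2z ∉ L.
Contradiction. Therefore L is not regular.

a^{p+k} b^p a^p b^p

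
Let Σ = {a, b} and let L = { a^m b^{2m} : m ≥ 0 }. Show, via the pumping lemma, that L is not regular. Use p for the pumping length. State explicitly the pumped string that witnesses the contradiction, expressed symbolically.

Assume L is regular; let p be its pumping constant.
Let w = a^p b^{2p} ∈ L; note |w| = 3p ≥ p.
By the pumping lemma, w = xyz with |xy| ≤ p and |y| ≥ 1.
The first p characters of w are a's, so xy (and hence y) consists only of a's. Write y = a^k, 1 ≤ k ≤ p.
Pump with i = 2: xy^2z = a^{p+k} b^{2p}. For this to lie in L we would need 2p = 2(p+k), which forces k = 0. But k ≥ 1, so xy^2z ∉ L.
This contradicts the pumping lemma, so L is not regular.

a^{p+k} b^{2p}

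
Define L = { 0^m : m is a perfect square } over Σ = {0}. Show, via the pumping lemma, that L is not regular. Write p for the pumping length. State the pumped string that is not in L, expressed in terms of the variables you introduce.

Assume L is regular. Let p be the pumping length given by the pumping lemma.
Take w = 0^{p²} ∈ L with |w| = p² ≥ p.
Write w = xyz as guaranteed by the lemma, with |xy| ≤ p and y is nonempty.
Then y = 0^k for some k with 1 ≤ k ≤ p.
Pump with i = 2: xy^2z = 0^{p²+k}. Since 1 ≤ k ≤ p, p² < p²+k ≤ p²+p < (p+1)², so p²+k lies strictly between consecutive squares and is not a perfect square. So xy^2z ∉ L.
This is a contradiction; hence L is not regular.

0^{p²+k}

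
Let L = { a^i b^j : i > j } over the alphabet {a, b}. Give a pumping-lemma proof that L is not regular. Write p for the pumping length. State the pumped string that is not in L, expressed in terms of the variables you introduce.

Toward a contradiction, assume L is regular with pumping length p.
Choose w = a^{p+1} b^p ∈ L, with |w| = 2p+1 ≥ p.
The pumping lemma gives a decomposition w = xyz where |xy| ≤ p and |y| > 0.
Because |xy| ≤ p and w begins with p copies of a, we have y = a^k with 1 ≤ k ≤ p.
Consider xy^0z = xz = a^{p+1-k} b^p. Since k ≥ 1, the a-count p+1-k is at most p, so i > j fails; thus xz ∉ L.
This is a contradiction; hence L is not regular.

a^{p+1-k} b^p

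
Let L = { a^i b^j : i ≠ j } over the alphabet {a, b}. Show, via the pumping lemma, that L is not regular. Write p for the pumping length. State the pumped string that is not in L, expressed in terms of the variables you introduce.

a^{p+p!} b^{p+p!}

Assume L is regular; let p be its pumping constant.
Choose w = a^p b^{p+p!}. Since p ≠ p+p!, w ∈ L; and |w| ≥ p.
By the pumping lemma, w = xyz with |xy| ≤ p and |y| ≥ 1.
The first p characters of w are a's, so xy (and hence y) consists only of a's. Write y = a^k, 1 ≤ k ≤ p.
Since 1 ≤ k ≤ p, k divides p!; set t = 1 + p!/k. Then xy^t z has p + (p!/k)·k = p + p! copies of a. Now the a-count equals the b-count, so i ≠ j fails. So xy^t z = a^{p+p!} b^{p+p!} ∉ L.
Contradiction. Therefore L is not regular.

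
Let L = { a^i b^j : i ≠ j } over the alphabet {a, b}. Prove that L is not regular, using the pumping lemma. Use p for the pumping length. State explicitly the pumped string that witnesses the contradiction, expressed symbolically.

Toward a contradiction, assume L is regular with pumping length p.
Choose w = a^p b^{p+p!}. Since p ≠ p+p!, w ∈ L; and |w| ≥ p.
By the pumping lemma, w = xyz with |xy| ≤ p and y is nonempty.
The first p characters of w are a's, so xy (and hence y) consists only of a's. Write y = a^k, 1 ≤ k ≤ p.
Since 1 ≤ k ≤ p, k divides p!; set t = 1 + p!/k. Then xy^t z has p + (p!/k)·k = p + p! copies of a. Now the a-count equals the b-count, so i ≠ j fails. So xy^t z = a^{p+p!} b^{p+p!} ∉ L.
This is a contradiction; hence L is not regular.

a^{p+p!} b^{p+p!}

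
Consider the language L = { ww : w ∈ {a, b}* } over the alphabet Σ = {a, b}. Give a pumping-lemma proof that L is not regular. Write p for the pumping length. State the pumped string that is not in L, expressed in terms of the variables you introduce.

a^{p+k} b^p a^p b^p

Assume L is regular. Let p be the pumping length given by the pumping lemma.
Take w = a^p b^p a^p b^p = uu where u = a^pb^p; then w ∈ L and |w| = 4p ≥ p.
Write w = xyz as guaranteed by the lemma, with |xy| ≤ p and y is nonempty.
The first p characters of w are a's, so xy (and hence y) consists only of a's. Write y = a^k, 1 ≤ k ≤ p.
Pump with i = 2: xy^2z = a^{p+k} b^p a^p b^p, of length 4p+k. Suppose this equals vv. The string starts with a and ends with b, so v does too; thus the boundary between the two copies of v is a b→a transition. There is exactly one such transition, at position 2p+k, so |v| = 2p+k and |vv| = 4p+2k ≠ 4p+k since k ≥ 1. So xy^2z ∉ L.
This contradicts the pumping lemma, so L is not regular.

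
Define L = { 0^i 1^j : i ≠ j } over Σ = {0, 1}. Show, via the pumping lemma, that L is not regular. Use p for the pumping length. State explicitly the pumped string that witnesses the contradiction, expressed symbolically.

Suppose for contradiction that L is regular, and let p be the pumping length.
Choose w = 0^p 1^{p+p!}. Since p ≠ p+p!, w ∈ L; and |w| ≥ p.
By the pumping lemma, w = xyz with |xy| ≤ p and |y| > 0.
Because |xy| ≤ p and w begins with p copies of 0, we have y = 0^k with 1 ≤ k ≤ p.
Since 1 ≤ k ≤ p, k divides p!; set t = 1 + p!/k. Then xy^t z has p + (p!/k)·k = p + p! copies of 0. Now the 0-count equals the 1-count, so i ≠ j fails. So xy^t z = 0^{p+p!} 1^{p+p!} ∉ L.
Contradiction. Therefore L is not regular.

0^{p+p!} 1^{p+p!}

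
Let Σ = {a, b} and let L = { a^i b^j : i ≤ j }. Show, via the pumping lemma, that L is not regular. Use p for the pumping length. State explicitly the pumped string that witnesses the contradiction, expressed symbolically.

a^{p+k} b^p

Assume L is regular. Let p be the pumping length given by the pumping lemma.
Choose w = a^p b^p ∈ L, with |w| = 2p ≥ p.
The pumping lemma gives a decomposition w = xyz where |xy| ≤ p and |y| ≥ 1.
The first p characters of w are a's, so xy (and hence y) consists only of a's. Write y = a^k, 1 ≤ k ≤ p.
Consider xy^2z = a^{p+k} b^p. Since k ≥ 1, the a-count p+k exceeds the b-count p, so i ≤ j fails; thus xy^2z ∉ L.
Contradiction. Therefore L is not regular.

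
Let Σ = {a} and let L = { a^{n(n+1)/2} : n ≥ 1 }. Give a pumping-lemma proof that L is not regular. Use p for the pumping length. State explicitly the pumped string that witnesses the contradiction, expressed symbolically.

a^{p(p+1)/2+k}

Toward a contradiction, assume L is regular with pumping length p.
Take w = a^{p(p+1)/2} ∈ L with |w| = p(p+1)/2 ≥ p.
By the pumping lemma, w = xyz with |xy| ≤ p and y is nonempty.
Then y = a^k for some k with 1 ≤ k ≤ p.
Pump with i = 2: xy^2z = a^{p(p+1)/2+k}. Since 1 ≤ k ≤ p, p(p+1)/2 < p(p+1)/2+k ≤ p(p+1)/2+p < (p+1)(p+2)/2, so p(p+1)/2+k is strictly between consecutive triangular numbers. So xy^2z ∉ L.
Contradiction. Therefore L is not regular.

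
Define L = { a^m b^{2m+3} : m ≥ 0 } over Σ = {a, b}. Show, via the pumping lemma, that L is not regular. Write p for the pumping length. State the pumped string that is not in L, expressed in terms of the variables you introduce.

a^{p+k} b^{2p+3}

Suppose for contradiction that L is regular, and let p be the pumping length.
Choose w = a^p b^{2p+3}, which is in L with |w| = 3p+3 ≥ p.
By the pumping lemma, w = xyz with |xy| ≤ p and |y| ≥ 1.
The first p characters of w are a's, so xy (and hence y) consists only of a's. Write y = a^k, 1 ≤ k ≤ p.
Pump with i = 2: xy^2z = a^{p+k} b^{2p+3}. For this to lie in L we would need 2p+3 = 2(p+k)+3, which forces k = 0. But k ≥ 1, so xy^2z ∉ L.
This contradicts the pumping lemma, so L is not regular.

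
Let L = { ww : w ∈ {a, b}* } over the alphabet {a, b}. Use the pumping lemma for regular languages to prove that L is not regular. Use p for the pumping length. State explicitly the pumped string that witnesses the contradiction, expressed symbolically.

a^{p+k} b^p a^p b^p

Suppose for contradiction that L is regular, and let p be the pumping length.
Take w = a^p b^p a^p b^p = uu where u = a^pb^p; then w ∈ L and |w| = 4p ≥ p.
Write w = xyz as guaranteed by the lemma, with |xy| ≤ p and y is nonempty.
Since the first p symbols of w are all a's and |xy| ≤ p, y lies entirely in the leading a-block: y = a^k for some k with 1 ≤ k ≤ p.
Pump with i = 2: xy^2z = a^{p+k} b^p a^p b^p, of length 4p+k. Suppose this equals vv. The string starts with a and ends with b, so v does too; thus the boundary between the two copies of v is a b→a transition. There is exactly one such transition, at position 2p+k, so |v| = 2p+k and |vv| = 4p+2k ≠ 4p+k since k ≥ 1. So xy^2z ∉ L.
This is a contradiction; hence L is not regular.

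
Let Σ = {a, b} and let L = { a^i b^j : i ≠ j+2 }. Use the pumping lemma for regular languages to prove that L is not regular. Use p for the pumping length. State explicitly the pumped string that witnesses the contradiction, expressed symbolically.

a^{p+p!} b^{p+p!-2}

Toward a contradiction, assume L is regular with pumping length p.
Choose w = a^p b^{p+p!-2}. Since p ≠ (p+p!-2)+2 = p+p!, w ∈ L; and |w| ≥ p.
The pumping lemma gives a decomposition w = xyz where |xy| ≤ p and |y| > 0.
Since the first p symbols of w are all a's and |xy| ≤ p, y lies entirely in the leading a-block: y = a^k for some k with 1 ≤ k ≤ p.
Since 1 ≤ k ≤ p, k divides p!; set t = 1 + p!/k. Then xy^t z has p + (p!/k)·k = p + p! copies of a. Now the a-count is p+p! and (b-count)+2 = (p+p!-2)+2 = p+p!, so i ≠ j+2 fails. So xy^t z = a^{p+p!} b^{p+p!-2} ∉ L.
This contradicts the pumping lemma, so L is not regular.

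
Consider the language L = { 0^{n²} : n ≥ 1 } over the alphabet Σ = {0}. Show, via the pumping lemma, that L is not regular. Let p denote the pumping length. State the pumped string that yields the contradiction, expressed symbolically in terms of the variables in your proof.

0^{p²+k}

Toward a contradiction, assume L is regular with pumping length p.
Take w = 0^{p²} ∈ L with |w| = p² ≥ p.
By the pumping lemma, w = xyz with |xy| ≤ p and |y| ≥ 1.
Then y = 0^k for some k with 1 ≤ k ≤ p.
Pump with i = 2: xy^2z = 0^{p²+k}. Since 1 ≤ k ≤ p, p² < p²+k ≤ p²+p < (p+1)², so p²+k lies strictly between consecutive squares and is not a perfect square. So xy^2z ∉ L.
This is a contradiction; hence L is not regular.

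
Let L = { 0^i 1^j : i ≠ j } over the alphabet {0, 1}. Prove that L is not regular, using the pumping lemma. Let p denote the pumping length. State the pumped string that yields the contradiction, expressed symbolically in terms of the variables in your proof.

0^{p+p!} 1^{p+p!}

Suppose for contradiction that L is regular, and let p be the pumping length.
Choose w = 0^p 1^{p+p!}. Since p ≠ p+p!, w ∈ L; and |w| ≥ p.
Write w = xyz as guaranteed by the lemma, with |xy| ≤ p and y is nonempty.
Since the first p symbols of w are all 0's and |xy| ≤ p, y lies entirely in the leading 0-block: y = 0^k for some k with 1 ≤ k ≤ p.
Since 1 ≤ k ≤ p, k divides p!; set t = 1 + p!/k. Then xy^t z has p + (p!/k)·k = p + p! copies of 0. Now the 0-count equals the 1-count, so i ≠ j fails. So xy^t z = 0^{p+p!} 1^{p+p!} ∉ L.
This contradicts the pumping lemma, so L is not regular.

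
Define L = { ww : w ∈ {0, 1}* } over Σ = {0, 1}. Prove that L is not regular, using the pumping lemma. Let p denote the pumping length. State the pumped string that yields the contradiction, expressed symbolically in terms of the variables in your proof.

0^{p+k} 1^p 0^p 1^p

Toward a contradiction, assume L is regular with pumping length p.
Take w = 0^p 1^p 0^p 1^p = uu where u = 0^p1^p; then w ∈ L and |w| = 4p ≥ p.
The pumping lemma gives a decomposition w = xyz where |xy| ≤ p and |y| ≥ 1.
The first p characters of w are 0's, so xy (and hence y) consists only of 0's. Write y = 0^k, 1 ≤ k ≤ p.
Pump with i = 2: xy^2z = 0^{p+k} 1^p 0^p 1^p, of length 4p+k. Suppose this equals vv. The string starts with 0 and ends with 1, so v does too; thus the boundary between the two copies of v is a 1→0 transition. There is exactly one such transition, at position 2p+k, so |v| = 2p+k and |vv| = 4p+2k ≠ 4p+k since k ≥ 1. So xy^2z ∉ L.
This is a contradiction; hence L is not regular.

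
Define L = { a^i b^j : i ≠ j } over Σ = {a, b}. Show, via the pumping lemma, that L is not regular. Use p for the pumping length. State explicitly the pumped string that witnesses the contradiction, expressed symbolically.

Toward a contradiction, assume L is regular with pumping length p.
Choose w = a^p b^{p+p!}. Since p ≠ p+p!, w ∈ L; and |w| ≥ p.
By the pumping lemma, w = xyz with |xy| ≤ p and y is nonempty.
Since the first p symbols of w are all a's and |xy| ≤ p, y lies entirely in the leading a-block: y = a^k for some k with 1 ≤ k ≤ p.
Since 1 ≤ k ≤ p, k divides p!; set t = 1 + p!/k. Then xy^t z has p + (p!/k)·k = p + p! copies of a. Now the a-count equals the b-count, so i ≠ j fails. So xy^t z = a^{p+p!} b^{p+p!} ∉ L.
Contradiction. Therefore L is not regular.

a^{p+p!} b^{p+p!}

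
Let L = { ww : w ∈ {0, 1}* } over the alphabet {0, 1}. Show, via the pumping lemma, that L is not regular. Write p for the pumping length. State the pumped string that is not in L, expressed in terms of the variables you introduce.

Assume L is regular; let p be its pumping constant.
Take w = 0^p 1^p 0^p 1^p = uu where u = 0^p1^p; then w ∈ L and |w| = 4p ≥ p.
The pumping lemma gives a decomposition w = xyz where |xy| ≤ p and |y| ≥ 1.
Since the first p symbols of w are all 0's and |xy| ≤ p, y lies entirely in the leading 0-block: y = 0^k for some k with 1 ≤ k ≤ p.
Pump with i = 2: xy^2z = 0^{p+k} 1^p 0^p 1^p, of length 4p+k. Suppose this equals vv. The string starts with 0 and ends with 1, so v does too; thus the boundary between the two copies of v is a 1→0 transition. There is exactly one such transition, at position 2p+k, so |v| = 2p+k and |vv| = 4p+2k ≠ 4p+k since k ≥ 1. So xy^2z ∉ L.
Contradiction. Therefore L is not regular.

0^{p+k} 1^p 0^p 1^p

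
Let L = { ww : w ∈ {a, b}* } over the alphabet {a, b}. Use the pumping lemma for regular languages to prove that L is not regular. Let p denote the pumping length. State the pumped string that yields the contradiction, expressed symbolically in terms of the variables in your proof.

a^{p+k} b^p a^p b^p

Assume L is regular. Let p be the pumping length given by the pumping lemma.
Take w = a^p b^p a^p b^p = uu where u = a^pb^p; then w ∈ L and |w| = 4p ≥ p.
By the pumping lemma, w = xyz with |xy| ≤ p and |y| > 0.
The first p characters of w are a's, so xy (and hence y) consists only of a's. Write y = a^k, 1 ≤ k ≤ p.
Pump with i = 2: xy^2z = a^{p+k} b^p a^p b^p, of length 4p+k. Suppose this equals vv. The string starts with a and ends with b, so v does too; thus the boundary between the two copies of v is a b→a transition. There is exactly one such transition, at position 2p+k, so |v| = 2p+k and |vv| = 4p+2k ≠ 4p+k since k ≥ 1. So xy^2z ∉ L.
Contradiction. Therefore L is not regular.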